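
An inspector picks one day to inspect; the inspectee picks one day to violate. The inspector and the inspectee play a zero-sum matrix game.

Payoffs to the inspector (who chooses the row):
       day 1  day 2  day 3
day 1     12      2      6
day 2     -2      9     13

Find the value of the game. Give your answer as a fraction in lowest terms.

16/3

Column day 3 is strictly dominated by day 2 for the inspectee (it gives the inspector more in every row).
The remaining 2×2 game on (day 1, day 2) × (day 1, day 2) has no saddle point. Let the inspector play day 1 with probability p; indifference gives 12p − 2(1−p) = 2p + 9(1−p), so p = 11/21.
Similarly the inspectee's optimal q on day 1 is 1/3, and the value is 12·(1/3) + (2)·(2/3) = 16/3.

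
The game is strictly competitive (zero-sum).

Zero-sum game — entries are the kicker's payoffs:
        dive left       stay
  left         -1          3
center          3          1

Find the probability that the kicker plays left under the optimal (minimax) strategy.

Row minima are -1 and 1, so the kicker's maximin is 1; column maxima are 3 and 3, so the goalkeeper's minimax is 3. These differ, so the equilibrium is in mixed strategies.
Let the kicker play left with probability p. The goalkeeper is indifferent when −p + 3(1−p) = 3p + (1−p), giving p = 1/3.

1/3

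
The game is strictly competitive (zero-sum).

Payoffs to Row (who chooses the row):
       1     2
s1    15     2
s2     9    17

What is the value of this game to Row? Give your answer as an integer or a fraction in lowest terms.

Row minima are 2 and 9, so Row's maximin is 9; column maxima are 15 and 17, so Column's minimax is 15. These differ, so the equilibrium is in mixed strategies.
Let Row play s1 with probability p. Column is indifferent when 15p + 9(1−p) = 2p + 17(1−p), giving p = 8/21.
Let Column play 1 with probability q. Row is indifferent when 15q + 2(1−q) = 9q + 17(1−q), giving q = 5/7.
The value is 15·(5/7) + (2)·(2/7) = 79/7.

79/7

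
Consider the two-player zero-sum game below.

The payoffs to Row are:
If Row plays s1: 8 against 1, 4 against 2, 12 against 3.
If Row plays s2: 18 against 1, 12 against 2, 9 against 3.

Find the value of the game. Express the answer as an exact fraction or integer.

108/11

Column 1 is strictly dominated by 2 for Column (it gives Row more in every row).
The remaining 2×2 game on (s1, s2) × (2, 3) has no saddle point. Let Row play s1 with probability p; indifference gives 4p + 12(1−p) = 12p + 9(1−p), so p = 3/11.
Similarly Column's optimal q on 2 is 3/11, and the value is 4·(3/11) + (12)·(8/11) = 108/11.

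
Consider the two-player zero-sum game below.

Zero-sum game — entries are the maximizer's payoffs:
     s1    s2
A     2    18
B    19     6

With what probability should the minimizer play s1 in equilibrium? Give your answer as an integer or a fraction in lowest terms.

Row minima are 2 and 6, so the maximizer's maximin is 6; column maxima are 19 and 18, so the minimizer's minimax is 18. These differ, so the equilibrium is in mixed strategies.
Let the minimizer play s1 with probability q. The maximizer is indifferent when 2q + 18(1−q) = 19q + 6(1−q), giving q = 12/29.

12/29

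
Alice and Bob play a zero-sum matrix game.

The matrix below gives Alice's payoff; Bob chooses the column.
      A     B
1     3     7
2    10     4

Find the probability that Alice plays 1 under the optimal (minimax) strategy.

Row minima are 3 and 4, so Alice's maximin is 4; column maxima are 10 and 7, so Bob's minimax is 7. These differ, so the equilibrium is in mixed strategies.
Let Alice play 1 with probability p. Bob is indifferent when 3p + 10(1−p) = 7p + 4(1−p), giving p = 3/5.

3/5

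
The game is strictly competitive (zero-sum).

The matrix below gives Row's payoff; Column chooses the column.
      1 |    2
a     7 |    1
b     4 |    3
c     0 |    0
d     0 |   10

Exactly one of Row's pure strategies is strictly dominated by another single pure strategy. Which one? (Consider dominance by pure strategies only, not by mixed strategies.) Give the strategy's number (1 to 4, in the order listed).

3

Compare c with a: 7 > 0, 1 > 0.
So a strictly dominates c for Row; c is strictly dominated.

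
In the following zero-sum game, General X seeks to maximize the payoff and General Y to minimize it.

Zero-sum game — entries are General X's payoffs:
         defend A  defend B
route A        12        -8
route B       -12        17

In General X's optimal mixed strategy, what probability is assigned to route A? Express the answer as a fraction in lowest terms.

Row minima are -8 and -12, so General X's maximin is -8; column maxima are 12 and 17, so General Y's minimax is 12. These differ, so the equilibrium is in mixed strategies.
Let General X play route A with probability p. General Y is indifferent when 12p − 12(1−p) = −8p + 17(1−p), giving p = 29/49.

29/49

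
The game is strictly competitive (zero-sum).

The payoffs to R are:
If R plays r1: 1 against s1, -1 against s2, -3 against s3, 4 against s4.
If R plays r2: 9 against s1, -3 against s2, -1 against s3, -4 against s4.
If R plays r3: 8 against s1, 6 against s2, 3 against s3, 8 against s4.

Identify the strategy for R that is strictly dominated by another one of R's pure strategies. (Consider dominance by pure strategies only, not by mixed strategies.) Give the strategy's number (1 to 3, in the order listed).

Compare r1 with r3: 8 > 1, 6 > -1, 3 > -3, 8 > 4.
So r3 strictly dominates r1 for R; r1 is strictly dominated.

1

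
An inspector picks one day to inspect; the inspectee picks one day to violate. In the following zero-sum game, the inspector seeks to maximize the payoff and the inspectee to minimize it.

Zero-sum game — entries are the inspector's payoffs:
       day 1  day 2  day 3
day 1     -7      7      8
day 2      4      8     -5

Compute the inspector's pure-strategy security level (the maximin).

-5

The worst-case payoff for each row is day 1: -7, day 2: -5.
The best of these is -5.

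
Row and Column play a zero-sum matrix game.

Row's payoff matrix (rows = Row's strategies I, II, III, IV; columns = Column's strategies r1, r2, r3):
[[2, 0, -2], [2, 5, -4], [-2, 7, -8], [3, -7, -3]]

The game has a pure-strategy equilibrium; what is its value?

Row minima: -2, -4, -8, -7 → Row's maximin is -2.
Column maxima: 3, 7, -2 → Column's minimax is -2.
They coincide at (I, r3), so the value is -2.

-2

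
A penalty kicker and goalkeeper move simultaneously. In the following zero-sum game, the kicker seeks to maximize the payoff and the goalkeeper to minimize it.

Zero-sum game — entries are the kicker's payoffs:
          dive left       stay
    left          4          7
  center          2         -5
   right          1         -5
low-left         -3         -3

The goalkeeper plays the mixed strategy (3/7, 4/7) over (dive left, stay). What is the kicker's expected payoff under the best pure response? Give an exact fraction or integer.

40/7

left: (4)·(3/7) + (7)·(4/7) = 40/7.
center: (2)·(3/7) + (-5)·(4/7) = -2.
right: (1)·(3/7) + (-5)·(4/7) = -17/7.
low-left: (-3)·(3/7) + (-3)·(4/7) = -3.
The best pure response is left with expected payoff 40/7.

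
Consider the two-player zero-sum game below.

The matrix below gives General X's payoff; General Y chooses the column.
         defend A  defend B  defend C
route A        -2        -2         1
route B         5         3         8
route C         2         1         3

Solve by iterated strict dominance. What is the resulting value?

3

Row route C is strictly dominated by row route B (5>2, 3>1, 8>3); eliminate route C.
Row route A is strictly dominated by row route B (5>-2, 3>-2, 8>1); eliminate route A.
Column defend A is strictly dominated by defend B for General Y (3<5); eliminate defend A.
Column defend C is strictly dominated by defend B for General Y (3<8); eliminate defend C.
Only (route B, defend B) remains, with payoff 3.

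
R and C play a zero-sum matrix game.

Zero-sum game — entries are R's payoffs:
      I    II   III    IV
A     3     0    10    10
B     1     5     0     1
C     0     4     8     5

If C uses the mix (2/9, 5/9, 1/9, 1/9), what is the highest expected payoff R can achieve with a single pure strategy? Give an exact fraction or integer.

A: (3)·(2/9) + (0)·(5/9) + (10)·(1/9) + (10)·(1/9) = 26/9.
B: (1)·(2/9) + (5)·(5/9) + (0)·(1/9) + (1)·(1/9) = 28/9.
C: (0)·(2/9) + (4)·(5/9) + (8)·(1/9) + (5)·(1/9) = 11/3.
The best pure response is C with expected payoff 11/3.

11/3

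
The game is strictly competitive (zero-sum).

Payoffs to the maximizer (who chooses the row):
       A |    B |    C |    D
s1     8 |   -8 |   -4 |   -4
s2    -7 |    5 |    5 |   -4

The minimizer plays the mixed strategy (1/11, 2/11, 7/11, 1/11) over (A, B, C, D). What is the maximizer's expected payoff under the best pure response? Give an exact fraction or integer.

s1: (8)·(1/11) + (-8)·(2/11) + (-4)·(7/11) + (-4)·(1/11) = -40/11.
s2: (-7)·(1/11) + (5)·(2/11) + (5)·(7/11) + (-4)·(1/11) = 34/11.
The best pure response is s2 with expected payoff 34/11.

34/11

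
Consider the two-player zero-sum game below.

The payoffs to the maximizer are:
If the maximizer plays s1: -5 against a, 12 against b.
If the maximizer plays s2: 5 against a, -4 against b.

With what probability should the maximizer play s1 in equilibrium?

9/26

Row minima are -5 and -4, so the maximizer's maximin is -4; column maxima are 5 and 12, so the minimizer's minimax is 5. These differ, so the equilibrium is in mixed strategies.
Let the maximizer play s1 with probability p. The minimizer is indifferent when −5p + 5(1−p) = 12p − 4(1−p), giving p = 9/26.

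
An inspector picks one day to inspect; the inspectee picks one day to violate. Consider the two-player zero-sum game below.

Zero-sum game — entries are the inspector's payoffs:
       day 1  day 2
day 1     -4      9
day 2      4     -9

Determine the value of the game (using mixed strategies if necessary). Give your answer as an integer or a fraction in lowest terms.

0

Row minima are -4 and -9, so the inspector's maximin is -4; column maxima are 4 and 9, so the inspectee's minimax is 4. These differ, so the equilibrium is in mixed strategies.
Let the inspector play day 1 with probability p. The inspectee is indifferent when −4p + 4(1−p) = 9p − 9(1−p), giving p = 1/2.
Let the inspectee play day 1 with probability q. The inspector is indifferent when −4q + 9(1−q) = 4q − 9(1−q), giving q = 9/13.
The value is -4·(9/13) + (9)·(4/13) = 0.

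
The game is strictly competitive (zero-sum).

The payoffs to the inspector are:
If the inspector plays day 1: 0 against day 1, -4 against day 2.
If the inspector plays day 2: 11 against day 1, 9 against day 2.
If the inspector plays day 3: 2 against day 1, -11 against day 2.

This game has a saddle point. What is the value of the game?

9

Row minima: -4, 9, -11 → the inspector's maximin is 9.
Column maxima: 11, 9 → the inspectee's minimax is 9.
They coincide at (day 2, day 2), so the value is 9.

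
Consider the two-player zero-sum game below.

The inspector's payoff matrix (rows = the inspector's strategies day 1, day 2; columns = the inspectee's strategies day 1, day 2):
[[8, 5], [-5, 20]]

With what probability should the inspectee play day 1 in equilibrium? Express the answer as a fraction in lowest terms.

15/28

Row minima are 5 and -5, so the inspector's maximin is 5; column maxima are 8 and 20, so the inspectee's minimax is 8. These differ, so the equilibrium is in mixed strategies.
Let the inspectee play day 1 with probability q. The inspector is indifferent when 8q + 5(1−q) = −5q + 20(1−q), giving q = 15/28.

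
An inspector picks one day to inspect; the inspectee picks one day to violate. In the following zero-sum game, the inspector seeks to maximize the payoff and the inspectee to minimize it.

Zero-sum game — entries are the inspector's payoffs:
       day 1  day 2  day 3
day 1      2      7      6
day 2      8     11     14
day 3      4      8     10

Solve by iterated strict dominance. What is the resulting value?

8

Row day 3 is strictly dominated by row day 2 (8>4, 11>8, 14>10); eliminate day 3.
Column day 2 is strictly dominated by day 1 for the inspectee (2<7, 8<11); eliminate day 2.
Column day 3 is strictly dominated by day 1 for the inspectee (2<6, 8<14); eliminate day 3.
Row day 1 is strictly dominated by row day 2 (8>2); eliminate day 1.
Only (day 2, day 1) remains, with payoff 8.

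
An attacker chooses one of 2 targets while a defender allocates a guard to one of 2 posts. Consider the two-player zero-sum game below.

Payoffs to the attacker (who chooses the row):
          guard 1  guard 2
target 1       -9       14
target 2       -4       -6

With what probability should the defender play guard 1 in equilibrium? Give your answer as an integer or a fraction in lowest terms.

4/5

Row minima are -9 and -6, so the attacker's maximin is -6; column maxima are -4 and 14, so the defender's minimax is -4. These differ, so the equilibrium is in mixed strategies.
Let the defender play guard 1 with probability q. The attacker is indifferent when −9q + 14(1−q) = −4q − 6(1−q), giving q = 4/5.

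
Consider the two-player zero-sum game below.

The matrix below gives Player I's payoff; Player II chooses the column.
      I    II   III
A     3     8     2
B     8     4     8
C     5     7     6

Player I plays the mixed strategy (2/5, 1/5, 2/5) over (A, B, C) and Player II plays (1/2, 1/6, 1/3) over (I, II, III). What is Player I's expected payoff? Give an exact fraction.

77/15

Against (1/2, 1/6, 1/3), each row's expected payoff is A: 7/2; B: 22/3; C: 17/3.
Taking the (2/5, 1/5, 2/5)-weighted average: (2/5)·(7/2) + (1/5)·(22/3) + (2/5)·(17/3) = 77/15.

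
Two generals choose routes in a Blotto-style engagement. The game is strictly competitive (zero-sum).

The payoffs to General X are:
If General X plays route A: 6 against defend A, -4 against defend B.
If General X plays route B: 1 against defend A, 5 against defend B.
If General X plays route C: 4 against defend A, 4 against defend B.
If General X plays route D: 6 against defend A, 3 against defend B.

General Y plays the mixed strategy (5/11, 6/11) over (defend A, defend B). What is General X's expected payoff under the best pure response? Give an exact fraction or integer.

48/11

route A: (6)·(5/11) + (-4)·(6/11) = 6/11.
route B: (1)·(5/11) + (5)·(6/11) = 35/11.
route C: (4)·(5/11) + (4)·(6/11) = 4.
route D: (6)·(5/11) + (3)·(6/11) = 48/11.
The best pure response is route D with expected payoff 48/11.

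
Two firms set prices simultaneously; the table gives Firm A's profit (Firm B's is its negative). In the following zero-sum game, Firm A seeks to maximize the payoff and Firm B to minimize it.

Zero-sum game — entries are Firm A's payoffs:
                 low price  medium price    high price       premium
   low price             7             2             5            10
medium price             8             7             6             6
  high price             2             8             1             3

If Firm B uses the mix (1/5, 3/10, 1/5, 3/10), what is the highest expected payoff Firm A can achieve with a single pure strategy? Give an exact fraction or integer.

67/10

low price: (7)·(1/5) + (2)·(3/10) + (5)·(1/5) + (10)·(3/10) = 6.
medium price: (8)·(1/5) + (7)·(3/10) + (6)·(1/5) + (6)·(3/10) = 67/10.
high price: (2)·(1/5) + (8)·(3/10) + (1)·(1/5) + (3)·(3/10) = 39/10.
The best pure response is medium price with expected payoff 67/10.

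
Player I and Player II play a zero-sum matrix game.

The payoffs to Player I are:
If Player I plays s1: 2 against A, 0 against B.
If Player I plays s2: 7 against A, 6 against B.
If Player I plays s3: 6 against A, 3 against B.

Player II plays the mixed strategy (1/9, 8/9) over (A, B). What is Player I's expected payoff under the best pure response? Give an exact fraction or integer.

55/9

s1: (2)·(1/9) + (0)·(8/9) = 2/9.
s2: (7)·(1/9) + (6)·(8/9) = 55/9.
s3: (6)·(1/9) + (3)·(8/9) = 10/3.
The best pure response is s2 with expected payoff 55/9.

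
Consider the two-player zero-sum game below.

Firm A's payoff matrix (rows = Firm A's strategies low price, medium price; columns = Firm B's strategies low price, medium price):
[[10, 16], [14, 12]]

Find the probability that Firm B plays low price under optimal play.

1/2

Row minima are 10 and 12, so Firm A's maximin is 12; column maxima are 14 and 16, so Firm B's minimax is 14. These differ, so the equilibrium is in mixed strategies.
Let Firm B play low price with probability q. Firm A is indifferent when 10q + 16(1−q) = 14q + 12(1−q), giving q = 1/2.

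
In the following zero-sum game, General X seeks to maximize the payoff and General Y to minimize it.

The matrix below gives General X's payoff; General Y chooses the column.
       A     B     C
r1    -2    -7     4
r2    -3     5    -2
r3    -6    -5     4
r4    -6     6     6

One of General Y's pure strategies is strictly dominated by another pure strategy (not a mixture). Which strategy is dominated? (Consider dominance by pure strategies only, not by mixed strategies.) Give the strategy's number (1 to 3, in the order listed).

3

General Y prefers columns that give General X less. Compare C with A: -2 < 4, -3 < -2, -6 < 4, -6 < 6.
So A strictly dominates C for General Y; C is strictly dominated.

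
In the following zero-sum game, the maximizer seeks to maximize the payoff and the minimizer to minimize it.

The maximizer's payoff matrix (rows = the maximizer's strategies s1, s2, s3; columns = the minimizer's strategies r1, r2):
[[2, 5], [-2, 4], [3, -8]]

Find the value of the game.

Row s2 is strictly dominated by row s1, so the maximizer never plays it.
The remaining 2×2 game on (s1, s3) × (r1, r2) has no saddle point. Let the maximizer play s1 with probability p; indifference gives 2p + 3(1−p) = 5p − 8(1−p), so p = 11/14.
Similarly the minimizer's optimal q on r1 is 13/14, and the value is 2·(13/14) + (5)·(1/14) = 31/14.

31/14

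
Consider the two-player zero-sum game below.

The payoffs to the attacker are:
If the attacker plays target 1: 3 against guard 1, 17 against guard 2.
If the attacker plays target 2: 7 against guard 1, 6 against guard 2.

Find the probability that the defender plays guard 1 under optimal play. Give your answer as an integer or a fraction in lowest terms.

Row minima are 3 and 6, so the attacker's maximin is 6; column maxima are 7 and 17, so the defender's minimax is 7. These differ, so the equilibrium is in mixed strategies.
Let the defender play guard 1 with probability q. The attacker is indifferent when 3q + 17(1−q) = 7q + 6(1−q), giving q = 11/15.

11/15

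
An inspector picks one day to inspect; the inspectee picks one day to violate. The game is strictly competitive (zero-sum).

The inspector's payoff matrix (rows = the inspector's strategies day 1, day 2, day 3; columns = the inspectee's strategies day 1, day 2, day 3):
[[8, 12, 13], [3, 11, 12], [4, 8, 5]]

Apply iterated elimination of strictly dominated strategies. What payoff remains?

8

Column day 3 is strictly dominated by day 1 for the inspectee (8<13, 3<12, 4<5); eliminate day 3.
Row day 3 is strictly dominated by row day 1 (8>4, 12>8); eliminate day 3.
Column day 2 is strictly dominated by day 1 for the inspectee (8<12, 3<11); eliminate day 2.
Row day 2 is strictly dominated by row day 1 (8>3); eliminate day 2.
Only (day 1, day 1) remains, with payoff 8.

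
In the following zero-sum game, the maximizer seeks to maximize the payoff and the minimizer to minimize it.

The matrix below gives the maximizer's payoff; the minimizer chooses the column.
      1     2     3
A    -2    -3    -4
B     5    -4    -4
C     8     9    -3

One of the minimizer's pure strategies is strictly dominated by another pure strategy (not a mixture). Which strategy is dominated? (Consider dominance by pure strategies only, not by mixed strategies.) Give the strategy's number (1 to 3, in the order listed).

The minimizer prefers columns that give the maximizer less. Compare 1 with 3: -4 < -2, -4 < 5, -3 < 8.
So 3 strictly dominates 1 for the minimizer; 1 is strictly dominated.

1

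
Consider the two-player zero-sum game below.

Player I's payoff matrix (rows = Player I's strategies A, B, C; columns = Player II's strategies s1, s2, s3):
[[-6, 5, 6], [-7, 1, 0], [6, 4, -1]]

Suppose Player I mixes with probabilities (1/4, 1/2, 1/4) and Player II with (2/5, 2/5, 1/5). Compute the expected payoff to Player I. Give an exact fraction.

-1/20

Against (2/5, 2/5, 1/5), each row's expected payoff is A: 4/5; B: -12/5; C: 19/5.
Taking the (1/4, 1/2, 1/4)-weighted average: (1/4)·(4/5) + (1/2)·(-12/5) + (1/4)·(19/5) = -1/20.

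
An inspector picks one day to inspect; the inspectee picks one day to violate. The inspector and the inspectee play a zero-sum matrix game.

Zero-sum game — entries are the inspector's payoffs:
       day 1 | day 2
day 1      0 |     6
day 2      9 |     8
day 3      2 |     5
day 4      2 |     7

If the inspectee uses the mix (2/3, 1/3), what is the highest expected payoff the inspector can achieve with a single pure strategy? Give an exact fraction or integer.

day 1: (0)·(2/3) + (6)·(1/3) = 2.
day 2: (9)·(2/3) + (8)·(1/3) = 26/3.
day 3: (2)·(2/3) + (5)·(1/3) = 3.
day 4: (2)·(2/3) + (7)·(1/3) = 11/3.
The best pure response is day 2 with expected payoff 26/3.

26/3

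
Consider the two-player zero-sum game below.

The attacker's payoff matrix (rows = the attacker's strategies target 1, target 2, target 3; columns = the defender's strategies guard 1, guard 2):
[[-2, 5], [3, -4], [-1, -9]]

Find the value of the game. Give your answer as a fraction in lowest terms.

1/2

Row target 3 is strictly dominated by row target 2, so the attacker never plays it.
The remaining 2×2 game on (target 1, target 2) × (guard 1, guard 2) has no saddle point. Let the attacker play target 1 with probability p; indifference gives −2p + 3(1−p) = 5p − 4(1−p), so p = 1/2.
Similarly the defender's optimal q on guard 1 is 9/14, and the value is -2·(9/14) + (5)·(5/14) = 1/2.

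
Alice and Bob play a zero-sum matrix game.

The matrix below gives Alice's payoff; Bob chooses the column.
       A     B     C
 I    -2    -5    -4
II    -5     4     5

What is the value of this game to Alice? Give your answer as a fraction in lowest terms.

Column C is strictly dominated by B for Bob (it gives Alice more in every row).
The remaining 2×2 game on (I, II) × (A, B) has no saddle point. Let Alice play I with probability p; indifference gives −2p − 5(1−p) = −5p + 4(1−p), so p = 3/4.
Similarly Bob's optimal q on A is 3/4, and the value is -2·(3/4) + (-5)·(1/4) = -11/4.

-11/4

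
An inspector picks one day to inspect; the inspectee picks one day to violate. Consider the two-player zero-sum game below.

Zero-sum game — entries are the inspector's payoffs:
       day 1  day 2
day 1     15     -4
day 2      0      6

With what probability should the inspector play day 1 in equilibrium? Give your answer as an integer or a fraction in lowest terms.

Row minima are -4 and 0, so the inspector's maximin is 0; column maxima are 15 and 6, so the inspectee's minimax is 6. These differ, so the equilibrium is in mixed strategies.
Let the inspector play day 1 with probability p. The inspectee is indifferent when 15p = −4p + 6(1−p), giving p = 6/25.

6/25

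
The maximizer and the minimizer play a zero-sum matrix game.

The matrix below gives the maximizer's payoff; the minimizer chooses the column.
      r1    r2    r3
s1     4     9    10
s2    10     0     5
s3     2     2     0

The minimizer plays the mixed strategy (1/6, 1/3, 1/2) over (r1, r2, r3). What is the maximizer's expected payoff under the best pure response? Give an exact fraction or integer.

s1: (4)·(1/6) + (9)·(1/3) + (10)·(1/2) = 26/3.
s2: (10)·(1/6) + (0)·(1/3) + (5)·(1/2) = 25/6.
s3: (2)·(1/6) + (2)·(1/3) + (0)·(1/2) = 1.
The best pure response is s1 with expected payoff 26/3.

26/3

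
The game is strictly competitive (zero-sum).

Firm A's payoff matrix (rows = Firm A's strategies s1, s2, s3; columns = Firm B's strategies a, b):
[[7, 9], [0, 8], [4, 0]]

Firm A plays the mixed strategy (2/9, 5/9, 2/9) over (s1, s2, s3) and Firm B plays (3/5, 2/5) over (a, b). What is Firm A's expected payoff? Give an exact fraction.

182/45

Against (3/5, 2/5), each row's expected payoff is s1: 39/5; s2: 16/5; s3: 12/5.
Taking the (2/9, 5/9, 2/9)-weighted average: (2/9)·(39/5) + (5/9)·(16/5) + (2/9)·(12/5) = 182/45.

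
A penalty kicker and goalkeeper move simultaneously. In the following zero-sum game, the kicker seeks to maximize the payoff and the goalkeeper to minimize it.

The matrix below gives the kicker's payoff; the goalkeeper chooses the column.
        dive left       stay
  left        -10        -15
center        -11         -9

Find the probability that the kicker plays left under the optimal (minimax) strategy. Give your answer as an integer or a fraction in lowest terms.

2/7

Row minima are -15 and -11, so the kicker's maximin is -11; column maxima are -10 and -9, so the goalkeeper's minimax is -10. These differ, so the equilibrium is in mixed strategies.
Let the kicker play left with probability p. The goalkeeper is indifferent when −10p − 11(1−p) = −15p − 9(1−p), giving p = 2/7.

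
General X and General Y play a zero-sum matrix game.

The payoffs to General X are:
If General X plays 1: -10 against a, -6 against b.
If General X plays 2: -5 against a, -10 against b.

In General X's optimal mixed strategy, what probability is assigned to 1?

5/9

Row minima are -10 and -10, so General X's maximin is -10; column maxima are -5 and -6, so General Y's minimax is -6. These differ, so the equilibrium is in mixed strategies.
Let General X play 1 with probability p. General Y is indifferent when −10p − 5(1−p) = −6p − 10(1−p), giving p = 5/9.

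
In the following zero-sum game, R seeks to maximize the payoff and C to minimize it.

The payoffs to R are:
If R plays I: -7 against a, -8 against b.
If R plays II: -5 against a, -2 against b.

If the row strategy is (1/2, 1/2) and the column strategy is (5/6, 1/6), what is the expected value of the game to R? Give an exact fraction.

Against (5/6, 1/6), each row's expected payoff is I: -43/6; II: -9/2.
Taking the (1/2, 1/2)-weighted average: (1/2)·(-43/6) + (1/2)·(-9/2) = -35/6.

-35/6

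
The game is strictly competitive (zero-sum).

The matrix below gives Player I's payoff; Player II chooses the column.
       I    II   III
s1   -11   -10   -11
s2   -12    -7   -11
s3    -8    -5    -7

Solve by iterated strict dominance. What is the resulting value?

-8

Column II is strictly dominated by I for Player II (-11<-10, -12<-7, -8<-5); eliminate II.
Row s2 is strictly dominated by row s3 (-8>-12, -7>-11); eliminate s2.
Row s1 is strictly dominated by row s3 (-8>-11, -7>-11); eliminate s1.
Column III is strictly dominated by I for Player II (-8<-7); eliminate III.
Only (s3, I) remains, with payoff -8.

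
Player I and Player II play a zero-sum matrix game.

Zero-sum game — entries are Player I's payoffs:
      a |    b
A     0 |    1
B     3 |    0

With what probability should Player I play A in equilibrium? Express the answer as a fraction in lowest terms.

Row minima are 0 and 0, so Player I's maximin is 0; column maxima are 3 and 1, so Player II's minimax is 1. These differ, so the equilibrium is in mixed strategies.
Let Player I play A with probability p. Player II is indifferent when 3(1−p) = p, giving p = 3/4.

3/4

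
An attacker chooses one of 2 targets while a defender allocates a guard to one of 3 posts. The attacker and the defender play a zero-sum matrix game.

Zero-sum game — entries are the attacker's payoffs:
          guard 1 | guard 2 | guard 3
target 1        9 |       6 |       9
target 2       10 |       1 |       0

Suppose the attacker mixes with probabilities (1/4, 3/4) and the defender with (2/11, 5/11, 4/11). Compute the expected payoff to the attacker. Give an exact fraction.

Against (2/11, 5/11, 4/11), each row's expected payoff is target 1: 84/11; target 2: 25/11.
Taking the (1/4, 3/4)-weighted average: (1/4)·(84/11) + (3/4)·(25/11) = 159/44.

159/44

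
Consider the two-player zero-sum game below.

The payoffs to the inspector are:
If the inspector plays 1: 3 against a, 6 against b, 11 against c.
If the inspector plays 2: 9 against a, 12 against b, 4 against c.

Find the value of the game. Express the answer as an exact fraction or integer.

87/13

Column b is strictly dominated by a for the inspectee (it gives the inspector more in every row).
The remaining 2×2 game on (1, 2) × (a, c) has no saddle point. Let the inspector play 1 with probability p; indifference gives 3p + 9(1−p) = 11p + 4(1−p), so p = 5/13.
Similarly the inspectee's optimal q on a is 7/13, and the value is 3·(7/13) + (11)·(6/13) = 87/13.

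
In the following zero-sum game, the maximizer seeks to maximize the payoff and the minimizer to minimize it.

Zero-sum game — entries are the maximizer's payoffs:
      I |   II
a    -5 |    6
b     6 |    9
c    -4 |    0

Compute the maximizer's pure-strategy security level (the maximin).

6

The worst-case payoff for each row is a: -5, b: 6, c: -4.
The best of these is 6.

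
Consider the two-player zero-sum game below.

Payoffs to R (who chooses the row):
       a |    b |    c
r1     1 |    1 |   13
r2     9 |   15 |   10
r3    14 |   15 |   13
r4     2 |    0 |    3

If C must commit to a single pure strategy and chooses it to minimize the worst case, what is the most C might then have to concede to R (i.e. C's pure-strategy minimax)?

13

The worst case (largest entry) in each column is a: 14, b: 15, c: 13.
The best (smallest) of these is 13.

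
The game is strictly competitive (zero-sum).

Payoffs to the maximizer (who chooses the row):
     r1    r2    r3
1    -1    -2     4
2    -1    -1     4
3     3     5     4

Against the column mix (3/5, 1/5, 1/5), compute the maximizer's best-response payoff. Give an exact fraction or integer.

18/5

1: (-1)·(3/5) + (-2)·(1/5) + (4)·(1/5) = -1/5.
2: (-1)·(3/5) + (-1)·(1/5) + (4)·(1/5) = 0.
3: (3)·(3/5) + (5)·(1/5) + (4)·(1/5) = 18/5.
The best pure response is 3 with expected payoff 18/5.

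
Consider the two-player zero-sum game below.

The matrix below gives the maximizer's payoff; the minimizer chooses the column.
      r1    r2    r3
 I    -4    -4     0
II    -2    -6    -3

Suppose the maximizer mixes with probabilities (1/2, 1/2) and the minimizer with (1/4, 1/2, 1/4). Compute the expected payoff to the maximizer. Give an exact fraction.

Against (1/4, 1/2, 1/4), each row's expected payoff is I: -3; II: -17/4.
Taking the (1/2, 1/2)-weighted average: (1/2)·(-3) + (1/2)·(-17/4) = -29/8.

-29/8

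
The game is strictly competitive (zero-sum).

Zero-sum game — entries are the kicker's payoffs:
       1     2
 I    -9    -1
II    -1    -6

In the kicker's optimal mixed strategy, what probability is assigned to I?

5/13

Row minima are -9 and -6, so the kicker's maximin is -6; column maxima are -1 and -1, so the goalkeeper's minimax is -1. These differ, so the equilibrium is in mixed strategies.
Let the kicker play I with probability p. The goalkeeper is indifferent when −9p − (1−p) = −p − 6(1−p), giving p = 5/13.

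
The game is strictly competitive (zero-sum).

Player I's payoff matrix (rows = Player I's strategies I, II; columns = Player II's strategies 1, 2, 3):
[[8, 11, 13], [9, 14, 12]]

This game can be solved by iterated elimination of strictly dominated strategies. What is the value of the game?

Column 2 is strictly dominated by 1 for Player II (8<11, 9<14); eliminate 2.
Column 3 is strictly dominated by 1 for Player II (8<13, 9<12); eliminate 3.
Row I is strictly dominated by row II (9>8); eliminate I.
Only (II, 1) remains, with payoff 9.

9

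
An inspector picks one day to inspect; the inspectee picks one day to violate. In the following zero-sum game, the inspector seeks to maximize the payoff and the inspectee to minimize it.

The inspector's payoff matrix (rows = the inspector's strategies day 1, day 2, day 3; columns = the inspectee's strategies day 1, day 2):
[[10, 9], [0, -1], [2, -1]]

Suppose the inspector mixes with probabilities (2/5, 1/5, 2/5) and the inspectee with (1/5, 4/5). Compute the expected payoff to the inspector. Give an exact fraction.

Against (1/5, 4/5), each row's expected payoff is day 1: 46/5; day 2: -4/5; day 3: -2/5.
Taking the (2/5, 1/5, 2/5)-weighted average: (2/5)·(46/5) + (1/5)·(-4/5) + (2/5)·(-2/5) = 84/25.

84/25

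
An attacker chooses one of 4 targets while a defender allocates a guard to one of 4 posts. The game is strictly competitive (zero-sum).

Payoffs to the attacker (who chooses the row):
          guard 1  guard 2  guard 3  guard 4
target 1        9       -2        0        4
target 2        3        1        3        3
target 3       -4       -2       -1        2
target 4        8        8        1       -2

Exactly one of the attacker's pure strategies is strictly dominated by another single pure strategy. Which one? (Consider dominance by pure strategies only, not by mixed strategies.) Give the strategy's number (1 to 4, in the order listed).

Compare target 3 with target 2: 3 > -4, 1 > -2, 3 > -1, 3 > 2.
So target 2 strictly dominates target 3 for the attacker; target 3 is strictly dominated.

3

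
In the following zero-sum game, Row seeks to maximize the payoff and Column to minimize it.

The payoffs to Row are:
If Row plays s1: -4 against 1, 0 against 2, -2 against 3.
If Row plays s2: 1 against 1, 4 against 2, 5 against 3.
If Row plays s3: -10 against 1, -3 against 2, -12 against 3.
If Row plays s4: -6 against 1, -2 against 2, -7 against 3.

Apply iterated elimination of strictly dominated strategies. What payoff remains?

1

Column 2 is strictly dominated by 1 for Column (-4<0, 1<4, -10<-3, -6<-2); eliminate 2.
Row s4 is strictly dominated by row s1 (-4>-6, -2>-7); eliminate s4.
Row s3 is strictly dominated by row s1 (-4>-10, -2>-12); eliminate s3.
Row s1 is strictly dominated by row s2 (1>-4, 5>-2); eliminate s1.
Column 3 is strictly dominated by 1 for Column (1<5); eliminate 3.
Only (s2, 1) remains, with payoff 1.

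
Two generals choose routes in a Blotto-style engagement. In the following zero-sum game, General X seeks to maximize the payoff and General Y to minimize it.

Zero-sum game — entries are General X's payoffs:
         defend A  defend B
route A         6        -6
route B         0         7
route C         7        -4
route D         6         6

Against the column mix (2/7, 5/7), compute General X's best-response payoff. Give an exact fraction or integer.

6

route A: (6)·(2/7) + (-6)·(5/7) = -18/7.
route B: (0)·(2/7) + (7)·(5/7) = 5.
route C: (7)·(2/7) + (-4)·(5/7) = -6/7.
route D: (6)·(2/7) + (6)·(5/7) = 6.
The best pure response is route D with expected payoff 6.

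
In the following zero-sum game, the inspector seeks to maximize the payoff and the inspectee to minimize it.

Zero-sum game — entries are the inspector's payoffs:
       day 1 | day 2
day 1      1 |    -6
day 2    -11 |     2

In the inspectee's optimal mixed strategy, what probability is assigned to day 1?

2/5

Row minima are -6 and -11, so the inspector's maximin is -6; column maxima are 1 and 2, so the inspectee's minimax is 1. These differ, so the equilibrium is in mixed strategies.
Let the inspectee play day 1 with probability q. The inspector is indifferent when q − 6(1−q) = −11q + 2(1−q), giving q = 2/5.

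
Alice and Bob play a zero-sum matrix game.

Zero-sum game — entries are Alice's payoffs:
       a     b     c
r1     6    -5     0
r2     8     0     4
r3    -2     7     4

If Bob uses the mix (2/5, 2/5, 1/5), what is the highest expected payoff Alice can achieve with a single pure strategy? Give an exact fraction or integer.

4

r1: (6)·(2/5) + (-5)·(2/5) + (0)·(1/5) = 2/5.
r2: (8)·(2/5) + (0)·(2/5) + (4)·(1/5) = 4.
r3: (-2)·(2/5) + (7)·(2/5) + (4)·(1/5) = 14/5.
The best pure response is r2 with expected payoff 4.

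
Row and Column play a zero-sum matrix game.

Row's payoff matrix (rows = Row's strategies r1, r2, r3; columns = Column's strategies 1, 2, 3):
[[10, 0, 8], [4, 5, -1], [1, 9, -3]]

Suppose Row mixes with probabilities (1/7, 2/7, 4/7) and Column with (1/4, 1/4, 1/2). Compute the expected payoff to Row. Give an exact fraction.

2

Against (1/4, 1/4, 1/2), each row's expected payoff is r1: 13/2; r2: 7/4; r3: 1.
Taking the (1/7, 2/7, 4/7)-weighted average: (1/7)·(13/2) + (2/7)·(7/4) + (4/7)·(1) = 2.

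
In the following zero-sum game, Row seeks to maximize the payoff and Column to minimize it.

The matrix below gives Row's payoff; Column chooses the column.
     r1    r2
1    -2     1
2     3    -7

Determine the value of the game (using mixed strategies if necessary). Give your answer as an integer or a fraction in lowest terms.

Row minima are -2 and -7, so Row's maximin is -2; column maxima are 3 and 1, so Column's minimax is 1. These differ, so the equilibrium is in mixed strategies.
Let Row play 1 with probability p. Column is indifferent when −2p + 3(1−p) = p − 7(1−p), giving p = 10/13.
Let Column play r1 with probability q. Row is indifferent when −2q + (1−q) = 3q − 7(1−q), giving q = 8/13.
The value is -2·(8/13) + (1)·(5/13) = -11/13.

-11/13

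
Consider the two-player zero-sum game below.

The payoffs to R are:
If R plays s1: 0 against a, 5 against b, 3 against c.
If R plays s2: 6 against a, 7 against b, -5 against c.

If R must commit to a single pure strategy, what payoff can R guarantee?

0

The worst-case payoff for each row is s1: 0, s2: -5.
The best of these is 0.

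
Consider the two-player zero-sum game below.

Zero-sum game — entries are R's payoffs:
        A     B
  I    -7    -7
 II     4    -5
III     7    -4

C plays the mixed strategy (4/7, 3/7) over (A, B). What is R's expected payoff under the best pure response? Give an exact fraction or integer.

16/7

I: (-7)·(4/7) + (-7)·(3/7) = -7.
II: (4)·(4/7) + (-5)·(3/7) = 1/7.
III: (7)·(4/7) + (-4)·(3/7) = 16/7.
The best pure response is III with expected payoff 16/7.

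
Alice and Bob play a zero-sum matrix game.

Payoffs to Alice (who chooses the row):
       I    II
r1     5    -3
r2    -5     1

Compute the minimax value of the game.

Row minima are -3 and -5, so Alice's maximin is -3; column maxima are 5 and 1, so Bob's minimax is 1. These differ, so the equilibrium is in mixed strategies.
Let Alice play r1 with probability p. Bob is indifferent when 5p − 5(1−p) = −3p + (1−p), giving p = 3/7.
Let Bob play I with probability q. Alice is indifferent when 5q − 3(1−q) = −5q + (1−q), giving q = 2/7.
The value is 5·(2/7) + (-3)·(5/7) = -5/7.

-5/7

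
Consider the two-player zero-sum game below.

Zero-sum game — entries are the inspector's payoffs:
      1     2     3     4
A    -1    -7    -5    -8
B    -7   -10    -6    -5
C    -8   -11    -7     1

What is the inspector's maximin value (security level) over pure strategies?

The worst-case payoff for each row is A: -8, B: -10, C: -11.
The best of these is -8.

-8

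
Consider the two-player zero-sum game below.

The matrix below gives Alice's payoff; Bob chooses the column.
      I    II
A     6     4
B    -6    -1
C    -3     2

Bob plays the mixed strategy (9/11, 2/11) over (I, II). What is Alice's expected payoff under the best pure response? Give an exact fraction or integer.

A: (6)·(9/11) + (4)·(2/11) = 62/11.
B: (-6)·(9/11) + (-1)·(2/11) = -56/11.
C: (-3)·(9/11) + (2)·(2/11) = -23/11.
The best pure response is A with expected payoff 62/11.

62/11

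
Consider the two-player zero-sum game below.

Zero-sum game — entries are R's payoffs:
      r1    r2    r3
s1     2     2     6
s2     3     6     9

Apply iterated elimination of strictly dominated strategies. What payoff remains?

Column r3 is strictly dominated by r1 for C (2<6, 3<9); eliminate r3.
Row s1 is strictly dominated by row s2 (3>2, 6>2); eliminate s1.
Column r2 is strictly dominated by r1 for C (3<6); eliminate r2.
Only (s2, r1) remains, with payoff 3.

3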